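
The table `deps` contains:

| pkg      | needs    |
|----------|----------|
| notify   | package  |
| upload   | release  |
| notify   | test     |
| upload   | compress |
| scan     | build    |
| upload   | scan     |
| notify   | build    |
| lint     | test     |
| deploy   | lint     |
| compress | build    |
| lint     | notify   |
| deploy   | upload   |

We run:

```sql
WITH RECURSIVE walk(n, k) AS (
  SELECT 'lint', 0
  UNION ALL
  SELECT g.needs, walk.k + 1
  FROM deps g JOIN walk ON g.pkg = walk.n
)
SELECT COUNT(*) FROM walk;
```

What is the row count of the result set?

Base: (lint, k=0).
Iteration 1: edges from {lint} -> (notify, k=1), (test, k=1).
Iteration 2: edges from {notify,test} -> (build, k=2), (package, k=2), (test, k=2).
Iteration 3: no outgoing edges from {build,package,test}; recursion stops.
Total rows emitted: 6.

6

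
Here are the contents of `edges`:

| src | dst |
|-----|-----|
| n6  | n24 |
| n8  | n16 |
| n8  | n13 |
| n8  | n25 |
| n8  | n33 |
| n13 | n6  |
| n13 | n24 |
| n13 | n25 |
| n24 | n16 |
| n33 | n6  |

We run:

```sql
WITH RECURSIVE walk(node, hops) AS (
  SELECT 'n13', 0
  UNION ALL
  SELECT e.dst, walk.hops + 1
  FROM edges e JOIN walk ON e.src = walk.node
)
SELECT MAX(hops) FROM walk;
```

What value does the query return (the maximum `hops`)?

3

Base: (n13, hops=0).
Iteration 1: edges from {n13} -> (n24, hops=1), (n25, hops=1), (n6, hops=1).
Iteration 2: edges from {n24,n25,n6} -> (n16, hops=2), (n24, hops=2).
Iteration 3: edges from {n16,n24} -> (n16, hops=3).
Iteration 4: no outgoing edges from {n16}; recursion stops.
hops values: 0, 1, 1, 1, 2, 2, 3; the maximum is 3.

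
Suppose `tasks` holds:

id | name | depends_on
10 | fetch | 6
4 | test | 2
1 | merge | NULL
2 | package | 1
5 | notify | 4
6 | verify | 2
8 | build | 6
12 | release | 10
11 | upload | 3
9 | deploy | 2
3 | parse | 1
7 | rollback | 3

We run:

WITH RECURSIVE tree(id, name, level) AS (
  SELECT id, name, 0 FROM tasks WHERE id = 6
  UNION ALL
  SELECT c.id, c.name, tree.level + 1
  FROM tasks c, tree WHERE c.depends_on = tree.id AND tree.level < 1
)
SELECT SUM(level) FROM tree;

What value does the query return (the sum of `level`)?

2

Base: id=6 (verify) at level 0.
Iteration 1: rows with depends_on in {6} -> build (id 8, level 1), fetch (id 10, level 1).
Iteration 2: level < 1 fails for all current rows; recursion stops.
SUM(level) = 0 + 1 + 1 = 2.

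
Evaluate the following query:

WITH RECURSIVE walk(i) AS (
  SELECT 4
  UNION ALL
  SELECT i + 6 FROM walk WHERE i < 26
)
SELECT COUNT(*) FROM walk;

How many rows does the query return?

5

Base: i=4.
Iteration 1: 4 < 26 holds -> i = 4 + 6 = 10.
Iteration 2: 10 < 26 holds -> i = 10 + 6 = 16.
Iteration 3: 16 < 26 holds -> i = 16 + 6 = 22.
Iteration 4: 22 < 26 holds -> i = 22 + 6 = 28.
Iteration 5: 28 < 26 fails; recursion stops.
Total rows emitted: 5.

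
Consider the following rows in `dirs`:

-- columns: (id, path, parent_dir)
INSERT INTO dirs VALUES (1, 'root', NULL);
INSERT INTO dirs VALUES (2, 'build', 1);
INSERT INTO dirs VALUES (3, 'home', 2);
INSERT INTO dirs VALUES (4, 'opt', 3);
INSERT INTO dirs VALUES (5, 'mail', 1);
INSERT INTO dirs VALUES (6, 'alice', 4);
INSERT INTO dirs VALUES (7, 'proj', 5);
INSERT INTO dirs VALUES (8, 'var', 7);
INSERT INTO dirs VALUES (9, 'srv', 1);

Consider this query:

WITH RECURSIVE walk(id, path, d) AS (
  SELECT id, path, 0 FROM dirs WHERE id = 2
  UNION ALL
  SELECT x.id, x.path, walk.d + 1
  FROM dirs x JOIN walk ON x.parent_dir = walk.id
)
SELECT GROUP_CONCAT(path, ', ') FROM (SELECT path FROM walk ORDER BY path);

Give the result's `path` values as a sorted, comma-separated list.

Base: id=2 (build) at d 0.
Iteration 1: rows with parent_dir in {2} -> home (id 3, d 1).
Iteration 2: rows with parent_dir in {3} -> opt (id 4, d 2).
Iteration 3: rows with parent_dir in {4} -> alice (id 6, d 3).
Iteration 4: no rows with parent_dir in {6}; recursion stops.

alice, build, home, opt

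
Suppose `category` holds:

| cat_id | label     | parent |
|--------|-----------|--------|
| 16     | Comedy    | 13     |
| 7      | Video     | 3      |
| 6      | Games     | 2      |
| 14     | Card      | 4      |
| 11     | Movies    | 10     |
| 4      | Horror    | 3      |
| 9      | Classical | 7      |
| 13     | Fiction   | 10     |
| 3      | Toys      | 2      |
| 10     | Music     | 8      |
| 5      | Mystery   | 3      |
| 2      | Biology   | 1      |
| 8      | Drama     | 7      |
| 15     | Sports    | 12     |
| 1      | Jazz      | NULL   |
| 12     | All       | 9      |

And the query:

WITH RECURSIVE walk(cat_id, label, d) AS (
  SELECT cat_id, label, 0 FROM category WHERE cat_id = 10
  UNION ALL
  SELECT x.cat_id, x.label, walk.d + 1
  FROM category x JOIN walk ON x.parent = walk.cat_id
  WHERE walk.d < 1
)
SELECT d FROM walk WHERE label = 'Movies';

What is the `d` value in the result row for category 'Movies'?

1

Base: cat_id=10 (Music) at d 0.
Iteration 1: rows with parent in {10} -> Movies (id 11, d 1), Fiction (id 13, d 1).
Iteration 2: d < 1 fails for all current rows; recursion stops.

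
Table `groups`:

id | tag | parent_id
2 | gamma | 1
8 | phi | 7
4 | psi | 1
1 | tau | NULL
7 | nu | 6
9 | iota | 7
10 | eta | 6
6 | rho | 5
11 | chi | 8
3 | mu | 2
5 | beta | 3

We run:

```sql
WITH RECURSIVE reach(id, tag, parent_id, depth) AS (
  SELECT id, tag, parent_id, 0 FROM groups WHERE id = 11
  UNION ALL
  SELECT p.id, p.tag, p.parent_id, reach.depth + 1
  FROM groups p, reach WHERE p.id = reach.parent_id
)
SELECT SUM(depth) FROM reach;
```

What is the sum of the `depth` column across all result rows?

Base: id=11 (chi), parent_id=8, depth 0.
Iteration 1: join on id=8 -> phi (id 8, parent_id=7, depth 1).
Iteration 2: join on id=7 -> nu (id 7, parent_id=6, depth 2).
Iteration 3: join on id=6 -> rho (id 6, parent_id=5, depth 3).
Iteration 4: join on id=5 -> beta (id 5, parent_id=3, depth 4).
Iteration 5: join on id=3 -> mu (id 3, parent_id=2, depth 5).
Iteration 6: join on id=2 -> gamma (id 2, parent_id=1, depth 6).
Iteration 7: join on id=1 -> tau (id 1, parent_id=NULL, depth 7).
Iteration 8: parent_id is NULL; no match; recursion stops.
SUM(depth) = 0 + 1 + 2 + 3 + 4 + 5 + 6 + 7 = 28.

28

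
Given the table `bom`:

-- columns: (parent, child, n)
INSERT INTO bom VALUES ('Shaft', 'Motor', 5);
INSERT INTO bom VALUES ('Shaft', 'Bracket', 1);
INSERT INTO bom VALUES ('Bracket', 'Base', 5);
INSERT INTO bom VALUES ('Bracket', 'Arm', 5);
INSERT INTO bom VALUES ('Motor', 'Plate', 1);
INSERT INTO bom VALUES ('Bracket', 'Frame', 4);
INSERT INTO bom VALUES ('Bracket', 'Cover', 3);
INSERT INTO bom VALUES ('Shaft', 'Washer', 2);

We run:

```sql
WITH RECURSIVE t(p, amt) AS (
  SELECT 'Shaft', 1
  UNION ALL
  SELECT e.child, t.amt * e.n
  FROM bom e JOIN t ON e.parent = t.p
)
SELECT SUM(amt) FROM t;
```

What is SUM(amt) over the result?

Base: (Shaft, amt=1).
Iteration 1: components of {Shaft} -> Bracket = 1*1 = 1, Motor = 1*5 = 5, Washer = 1*2 = 2.
Iteration 2: components of {Bracket,Motor,Washer} -> Arm = 1*5 = 5, Base = 1*5 = 5, Cover = 1*3 = 3, Frame = 1*4 = 4, Plate = 5*1 = 5.
Iteration 3: no further components; recursion stops.
SUM(amt) = 1 + 5 + 1 + 2 + 5 + 5 + 5 + 4 + 3 = 31.

31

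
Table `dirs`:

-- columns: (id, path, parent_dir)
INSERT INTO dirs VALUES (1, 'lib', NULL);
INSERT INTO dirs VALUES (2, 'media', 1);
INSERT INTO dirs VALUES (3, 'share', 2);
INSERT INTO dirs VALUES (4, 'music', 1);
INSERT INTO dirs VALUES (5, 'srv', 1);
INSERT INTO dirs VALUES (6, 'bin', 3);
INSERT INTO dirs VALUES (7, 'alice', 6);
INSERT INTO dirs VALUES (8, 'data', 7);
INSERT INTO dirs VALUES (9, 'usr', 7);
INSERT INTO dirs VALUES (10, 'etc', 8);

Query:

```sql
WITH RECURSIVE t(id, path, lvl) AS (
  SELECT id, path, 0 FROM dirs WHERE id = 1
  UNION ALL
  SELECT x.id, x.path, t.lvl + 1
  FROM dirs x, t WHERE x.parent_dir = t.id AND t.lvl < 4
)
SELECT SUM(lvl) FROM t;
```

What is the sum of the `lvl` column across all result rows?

Base: id=1 (lib) at lvl 0.
Iteration 1: rows with parent_dir in {1} -> media (id 2, lvl 1), music (id 4, lvl 1), srv (id 5, lvl 1).
Iteration 2: rows with parent_dir in {2,4,5} -> share (id 3, lvl 2).
Iteration 3: rows with parent_dir in {3} -> bin (id 6, lvl 3).
Iteration 4: rows with parent_dir in {6} -> alice (id 7, lvl 4).
Iteration 5: lvl < 4 fails for all current rows; recursion stops.
SUM(lvl) = 0 + 1 + 1 + 1 + 2 + 3 + 4 = 12.

12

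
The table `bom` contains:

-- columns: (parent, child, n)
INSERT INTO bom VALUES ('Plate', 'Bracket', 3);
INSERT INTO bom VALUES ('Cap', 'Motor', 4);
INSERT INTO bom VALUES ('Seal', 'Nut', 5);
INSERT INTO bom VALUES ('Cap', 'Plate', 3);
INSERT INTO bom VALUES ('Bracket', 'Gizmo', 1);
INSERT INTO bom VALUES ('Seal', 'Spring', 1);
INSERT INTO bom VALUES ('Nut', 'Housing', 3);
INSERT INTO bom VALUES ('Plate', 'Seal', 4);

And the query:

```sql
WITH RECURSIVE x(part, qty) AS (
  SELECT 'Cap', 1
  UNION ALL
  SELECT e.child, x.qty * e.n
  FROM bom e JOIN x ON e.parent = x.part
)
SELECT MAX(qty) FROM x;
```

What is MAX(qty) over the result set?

180

Base: (Cap, qty=1).
Iteration 1: components of {Cap} -> Motor = 1*4 = 4, Plate = 1*3 = 3.
Iteration 2: components of {Motor,Plate} -> Bracket = 3*3 = 9, Seal = 3*4 = 12.
Iteration 3: components of {Bracket,Seal} -> Gizmo = 9*1 = 9, Nut = 12*5 = 60, Spring = 12*1 = 12.
Iteration 4: components of {Gizmo,Nut,Spring} -> Housing = 60*3 = 180.
Iteration 5: no further components; recursion stops.
qty values: 1, 4, 3, 12, 9, 12, 60, 9, 180; the maximum is 180.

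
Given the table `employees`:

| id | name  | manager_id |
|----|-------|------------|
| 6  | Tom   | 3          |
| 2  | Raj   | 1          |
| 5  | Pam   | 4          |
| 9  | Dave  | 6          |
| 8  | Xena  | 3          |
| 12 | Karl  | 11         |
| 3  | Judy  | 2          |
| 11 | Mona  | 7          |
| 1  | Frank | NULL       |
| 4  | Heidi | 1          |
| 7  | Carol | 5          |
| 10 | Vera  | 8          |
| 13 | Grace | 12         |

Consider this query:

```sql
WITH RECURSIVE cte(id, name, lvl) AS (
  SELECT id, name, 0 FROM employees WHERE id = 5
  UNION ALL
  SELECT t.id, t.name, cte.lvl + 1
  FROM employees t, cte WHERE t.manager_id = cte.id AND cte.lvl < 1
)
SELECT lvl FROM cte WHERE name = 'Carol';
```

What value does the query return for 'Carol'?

1

Base: id=5 (Pam) at lvl 0.
Iteration 1: rows with manager_id in {5} -> Carol (id 7, lvl 1).
Iteration 2: lvl < 1 fails for all current rows; recursion stops.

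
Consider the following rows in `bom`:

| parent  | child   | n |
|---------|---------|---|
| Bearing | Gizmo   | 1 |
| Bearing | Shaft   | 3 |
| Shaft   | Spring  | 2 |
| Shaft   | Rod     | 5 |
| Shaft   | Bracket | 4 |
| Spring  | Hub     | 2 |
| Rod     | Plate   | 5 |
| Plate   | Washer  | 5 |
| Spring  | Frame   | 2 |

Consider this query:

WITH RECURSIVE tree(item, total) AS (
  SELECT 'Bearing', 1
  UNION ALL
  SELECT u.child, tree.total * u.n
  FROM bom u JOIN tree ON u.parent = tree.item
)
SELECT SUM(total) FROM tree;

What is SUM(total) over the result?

Base: (Bearing, total=1).
Iteration 1: components of {Bearing} -> Gizmo = 1*1 = 1, Shaft = 1*3 = 3.
Iteration 2: components of {Gizmo,Shaft} -> Bracket = 3*4 = 12, Rod = 3*5 = 15, Spring = 3*2 = 6.
Iteration 3: components of {Bracket,Rod,Spring} -> Frame = 6*2 = 12, Hub = 6*2 = 12, Plate = 15*5 = 75.
Iteration 4: components of {Frame,Hub,Plate} -> Washer = 75*5 = 375.
Iteration 5: no further components; recursion stops.
SUM(total) = 1 + 1 + 3 + 6 + 15 + 12 + 12 + 12 + 75 + 375 = 512.

512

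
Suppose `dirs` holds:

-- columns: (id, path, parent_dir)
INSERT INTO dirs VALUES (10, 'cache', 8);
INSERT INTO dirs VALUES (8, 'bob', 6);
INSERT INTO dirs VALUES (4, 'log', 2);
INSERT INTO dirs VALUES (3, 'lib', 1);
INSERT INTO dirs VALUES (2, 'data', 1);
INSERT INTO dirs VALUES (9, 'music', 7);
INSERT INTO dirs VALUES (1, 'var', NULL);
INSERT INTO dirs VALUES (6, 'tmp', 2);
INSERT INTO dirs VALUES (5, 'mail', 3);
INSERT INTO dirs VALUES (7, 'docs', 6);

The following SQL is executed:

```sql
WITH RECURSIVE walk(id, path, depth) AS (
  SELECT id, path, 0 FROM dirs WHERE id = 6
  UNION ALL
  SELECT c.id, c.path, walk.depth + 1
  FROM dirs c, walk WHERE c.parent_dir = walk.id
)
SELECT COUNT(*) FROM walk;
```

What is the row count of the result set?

Base: id=6 (tmp) at depth 0.
Iteration 1: rows with parent_dir in {6} -> docs (id 7, depth 1), bob (id 8, depth 1).
Iteration 2: rows with parent_dir in {7,8} -> music (id 9, depth 2), cache (id 10, depth 2).
Iteration 3: no rows with parent_dir in {9,10}; recursion stops.
Total rows emitted: 5.

5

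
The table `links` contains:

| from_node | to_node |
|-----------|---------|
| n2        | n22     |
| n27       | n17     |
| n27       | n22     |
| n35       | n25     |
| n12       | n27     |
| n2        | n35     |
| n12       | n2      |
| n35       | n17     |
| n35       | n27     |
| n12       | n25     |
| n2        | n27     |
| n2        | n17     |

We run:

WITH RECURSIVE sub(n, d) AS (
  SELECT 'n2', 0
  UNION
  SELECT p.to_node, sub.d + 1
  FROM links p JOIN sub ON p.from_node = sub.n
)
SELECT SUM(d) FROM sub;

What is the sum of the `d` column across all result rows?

Base: (n2, d=0).
Iteration 1: edges from {n2} -> (n17, d=1), (n22, d=1), (n27, d=1), (n35, d=1).
Iteration 2: edges from {n17,n22,n27,n35} -> (n17, d=2), (n22, d=2), (n25, d=2), (n27, d=2). [UNION drops 1 duplicate row(s)]
Iteration 3: edges from {n17,n22,n25,n27} -> (n17, d=3), (n22, d=3).
Iteration 4: no outgoing edges from {n17,n22}; recursion stops.
SUM(d) = 0 + 1 + 1 + 1 + 1 + 2 + 2 + 2 + 2 + 3 + 3 = 18.

18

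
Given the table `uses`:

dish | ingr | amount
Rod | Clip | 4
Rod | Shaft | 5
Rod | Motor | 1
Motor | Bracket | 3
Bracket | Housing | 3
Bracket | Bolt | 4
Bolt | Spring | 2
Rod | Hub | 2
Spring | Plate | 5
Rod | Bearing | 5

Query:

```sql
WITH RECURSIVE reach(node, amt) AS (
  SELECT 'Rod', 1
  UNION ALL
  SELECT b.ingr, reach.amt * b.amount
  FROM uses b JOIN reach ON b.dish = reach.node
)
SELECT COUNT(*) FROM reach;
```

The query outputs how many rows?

11

Base: (Rod, amt=1).
Iteration 1: components of {Rod} -> Bearing = 1*5 = 5, Clip = 1*4 = 4, Hub = 1*2 = 2, Motor = 1*1 = 1, Shaft = 1*5 = 5.
Iteration 2: components of {Bearing,Clip,Hub,Motor,Shaft} -> Bracket = 1*3 = 3.
Iteration 3: components of {Bracket} -> Bolt = 3*4 = 12, Housing = 3*3 = 9.
Iteration 4: components of {Bolt,Housing} -> Spring = 12*2 = 24.
Iteration 5: components of {Spring} -> Plate = 24*5 = 120.
Iteration 6: no further components; recursion stops.
Total rows emitted: 11.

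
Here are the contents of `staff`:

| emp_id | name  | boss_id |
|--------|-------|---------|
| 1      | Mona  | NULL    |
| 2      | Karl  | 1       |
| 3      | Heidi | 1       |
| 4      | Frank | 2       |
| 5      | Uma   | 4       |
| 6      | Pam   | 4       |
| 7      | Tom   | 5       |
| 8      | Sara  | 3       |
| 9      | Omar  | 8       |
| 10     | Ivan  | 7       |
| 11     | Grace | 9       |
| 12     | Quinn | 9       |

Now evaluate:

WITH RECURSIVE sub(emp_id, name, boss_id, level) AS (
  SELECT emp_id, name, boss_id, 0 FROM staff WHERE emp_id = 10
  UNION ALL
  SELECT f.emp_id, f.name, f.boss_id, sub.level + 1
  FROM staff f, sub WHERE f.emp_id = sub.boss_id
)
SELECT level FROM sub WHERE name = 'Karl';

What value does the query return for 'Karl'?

Base: emp_id=10 (Ivan), boss_id=7, level 0.
Iteration 1: join on emp_id=7 -> Tom (id 7, boss_id=5, level 1).
Iteration 2: join on emp_id=5 -> Uma (id 5, boss_id=4, level 2).
Iteration 3: join on emp_id=4 -> Frank (id 4, boss_id=2, level 3).
Iteration 4: join on emp_id=2 -> Karl (id 2, boss_id=1, level 4).
Iteration 5: join on emp_id=1 -> Mona (id 1, boss_id=NULL, level 5).
Iteration 6: boss_id is NULL; no match; recursion stops.

4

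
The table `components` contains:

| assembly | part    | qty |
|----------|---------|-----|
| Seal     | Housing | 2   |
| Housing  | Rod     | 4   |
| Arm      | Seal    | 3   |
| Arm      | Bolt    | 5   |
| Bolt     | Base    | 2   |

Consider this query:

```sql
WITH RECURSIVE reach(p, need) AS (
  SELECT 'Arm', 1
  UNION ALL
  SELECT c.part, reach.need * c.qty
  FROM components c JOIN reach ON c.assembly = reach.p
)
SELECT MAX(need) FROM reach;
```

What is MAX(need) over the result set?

Base: (Arm, need=1).
Iteration 1: components of {Arm} -> Bolt = 1*5 = 5, Seal = 1*3 = 3.
Iteration 2: components of {Bolt,Seal} -> Base = 5*2 = 10, Housing = 3*2 = 6.
Iteration 3: components of {Base,Housing} -> Rod = 6*4 = 24.
Iteration 4: no further components; recursion stops.
need values: 1, 5, 3, 10, 6, 24; the maximum is 24.

24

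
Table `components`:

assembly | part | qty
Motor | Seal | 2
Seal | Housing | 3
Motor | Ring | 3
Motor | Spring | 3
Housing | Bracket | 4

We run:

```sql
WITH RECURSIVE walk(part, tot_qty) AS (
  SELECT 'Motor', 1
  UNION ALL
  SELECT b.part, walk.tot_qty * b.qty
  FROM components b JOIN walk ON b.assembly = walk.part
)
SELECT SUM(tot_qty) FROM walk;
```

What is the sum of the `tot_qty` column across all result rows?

Base: (Motor, tot_qty=1).
Iteration 1: components of {Motor} -> Ring = 1*3 = 3, Seal = 1*2 = 2, Spring = 1*3 = 3.
Iteration 2: components of {Ring,Seal,Spring} -> Housing = 2*3 = 6.
Iteration 3: components of {Housing} -> Bracket = 6*4 = 24.
Iteration 4: no further components; recursion stops.
SUM(tot_qty) = 1 + 2 + 3 + 3 + 6 + 24 = 39.

39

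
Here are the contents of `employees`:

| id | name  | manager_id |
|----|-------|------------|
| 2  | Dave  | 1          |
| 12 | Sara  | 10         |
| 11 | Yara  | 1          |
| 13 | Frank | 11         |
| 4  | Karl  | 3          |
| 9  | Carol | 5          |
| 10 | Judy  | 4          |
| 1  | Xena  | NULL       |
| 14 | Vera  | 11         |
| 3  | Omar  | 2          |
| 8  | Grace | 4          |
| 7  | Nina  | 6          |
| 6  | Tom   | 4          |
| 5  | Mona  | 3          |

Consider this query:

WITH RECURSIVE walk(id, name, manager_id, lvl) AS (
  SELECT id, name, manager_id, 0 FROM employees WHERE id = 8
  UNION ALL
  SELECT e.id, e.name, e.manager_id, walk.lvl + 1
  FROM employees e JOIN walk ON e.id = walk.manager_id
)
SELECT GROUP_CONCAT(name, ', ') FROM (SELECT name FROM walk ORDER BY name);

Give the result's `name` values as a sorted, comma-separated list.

Dave, Grace, Karl, Omar, Xena

Base: id=8 (Grace), manager_id=4, lvl 0.
Iteration 1: join on id=4 -> Karl (id 4, manager_id=3, lvl 1).
Iteration 2: join on id=3 -> Omar (id 3, manager_id=2, lvl 2).
Iteration 3: join on id=2 -> Dave (id 2, manager_id=1, lvl 3).
Iteration 4: join on id=1 -> Xena (id 1, manager_id=NULL, lvl 4).
Iteration 5: manager_id is NULL; no match; recursion stops.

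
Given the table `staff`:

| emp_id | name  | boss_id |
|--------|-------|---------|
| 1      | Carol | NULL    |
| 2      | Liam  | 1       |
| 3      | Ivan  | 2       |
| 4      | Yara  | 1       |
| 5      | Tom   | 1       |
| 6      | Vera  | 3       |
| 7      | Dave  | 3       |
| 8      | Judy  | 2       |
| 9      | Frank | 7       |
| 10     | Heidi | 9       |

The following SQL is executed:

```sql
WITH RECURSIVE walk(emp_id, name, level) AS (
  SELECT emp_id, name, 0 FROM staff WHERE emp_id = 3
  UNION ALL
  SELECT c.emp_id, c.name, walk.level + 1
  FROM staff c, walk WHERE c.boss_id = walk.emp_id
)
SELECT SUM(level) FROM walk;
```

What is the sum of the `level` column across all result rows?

Base: emp_id=3 (Ivan) at level 0.
Iteration 1: rows with boss_id in {3} -> Vera (id 6, level 1), Dave (id 7, level 1).
Iteration 2: rows with boss_id in {6,7} -> Frank (id 9, level 2).
Iteration 3: rows with boss_id in {9} -> Heidi (id 10, level 3).
Iteration 4: no rows with boss_id in {10}; recursion stops.
SUM(level) = 0 + 1 + 1 + 2 + 3 = 7.

7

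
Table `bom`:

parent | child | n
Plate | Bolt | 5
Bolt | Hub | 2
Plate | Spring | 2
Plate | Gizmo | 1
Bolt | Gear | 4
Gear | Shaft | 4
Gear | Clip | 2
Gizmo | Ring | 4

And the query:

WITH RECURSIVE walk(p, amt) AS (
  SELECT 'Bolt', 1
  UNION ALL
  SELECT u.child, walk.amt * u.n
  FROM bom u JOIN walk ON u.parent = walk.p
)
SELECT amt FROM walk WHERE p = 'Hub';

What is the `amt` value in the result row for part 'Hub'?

Base: (Bolt, amt=1).
Iteration 1: components of {Bolt} -> Gear = 1*4 = 4, Hub = 1*2 = 2.
Iteration 2: components of {Gear,Hub} -> Clip = 4*2 = 8, Shaft = 4*4 = 16.
Iteration 3: no further components; recursion stops.

2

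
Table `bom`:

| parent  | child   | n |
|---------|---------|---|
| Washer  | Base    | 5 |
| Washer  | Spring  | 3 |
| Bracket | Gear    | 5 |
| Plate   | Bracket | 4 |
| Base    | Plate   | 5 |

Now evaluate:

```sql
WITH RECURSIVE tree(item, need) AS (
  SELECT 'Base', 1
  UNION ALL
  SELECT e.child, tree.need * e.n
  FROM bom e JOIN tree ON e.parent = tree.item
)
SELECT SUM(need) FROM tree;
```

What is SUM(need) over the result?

126

Base: (Base, need=1).
Iteration 1: components of {Base} -> Plate = 1*5 = 5.
Iteration 2: components of {Plate} -> Bracket = 5*4 = 20.
Iteration 3: components of {Bracket} -> Gear = 20*5 = 100.
Iteration 4: no further components; recursion stops.
SUM(need) = 1 + 5 + 20 + 100 = 126.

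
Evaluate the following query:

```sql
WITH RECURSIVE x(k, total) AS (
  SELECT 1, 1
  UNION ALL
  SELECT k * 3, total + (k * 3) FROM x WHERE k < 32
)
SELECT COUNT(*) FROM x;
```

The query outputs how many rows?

5

Base: k=1, total=1.
Iteration 1: 1 < 32 holds -> k = 1 * 3 = 3, total = 1 + 3 = 4.
Iteration 2: 3 < 32 holds -> k = 3 * 3 = 9, total = 4 + 9 = 13.
Iteration 3: 9 < 32 holds -> k = 9 * 3 = 27, total = 13 + 27 = 40.
Iteration 4: 27 < 32 holds -> k = 27 * 3 = 81, total = 40 + 81 = 121.
Iteration 5: 81 < 32 fails; recursion stops.
Total rows emitted: 5.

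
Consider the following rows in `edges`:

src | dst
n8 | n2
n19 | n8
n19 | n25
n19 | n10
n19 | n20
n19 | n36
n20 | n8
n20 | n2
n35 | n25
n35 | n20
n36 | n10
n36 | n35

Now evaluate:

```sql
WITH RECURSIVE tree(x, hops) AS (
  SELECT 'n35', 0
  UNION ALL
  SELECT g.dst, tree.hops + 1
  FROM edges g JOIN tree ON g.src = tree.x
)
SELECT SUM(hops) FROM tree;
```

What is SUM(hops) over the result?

9

Base: (n35, hops=0).
Iteration 1: edges from {n35} -> (n20, hops=1), (n25, hops=1).
Iteration 2: edges from {n20,n25} -> (n2, hops=2), (n8, hops=2).
Iteration 3: edges from {n2,n8} -> (n2, hops=3).
Iteration 4: no outgoing edges from {n2}; recursion stops.
SUM(hops) = 0 + 1 + 1 + 2 + 2 + 3 = 9.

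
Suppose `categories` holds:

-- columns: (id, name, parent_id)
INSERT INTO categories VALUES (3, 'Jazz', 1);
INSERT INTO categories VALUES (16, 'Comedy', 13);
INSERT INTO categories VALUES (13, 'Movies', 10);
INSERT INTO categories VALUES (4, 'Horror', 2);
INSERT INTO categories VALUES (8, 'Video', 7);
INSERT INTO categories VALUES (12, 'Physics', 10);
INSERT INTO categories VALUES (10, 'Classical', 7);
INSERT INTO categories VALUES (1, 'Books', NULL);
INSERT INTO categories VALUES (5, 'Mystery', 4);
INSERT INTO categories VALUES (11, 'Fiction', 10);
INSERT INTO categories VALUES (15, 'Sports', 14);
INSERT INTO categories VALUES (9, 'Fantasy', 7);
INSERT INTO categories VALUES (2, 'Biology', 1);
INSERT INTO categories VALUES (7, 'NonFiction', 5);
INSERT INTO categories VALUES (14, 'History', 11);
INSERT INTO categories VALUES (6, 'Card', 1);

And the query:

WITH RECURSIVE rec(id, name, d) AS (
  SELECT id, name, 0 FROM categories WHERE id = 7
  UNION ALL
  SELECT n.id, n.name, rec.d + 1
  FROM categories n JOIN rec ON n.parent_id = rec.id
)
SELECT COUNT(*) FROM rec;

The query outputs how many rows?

Base: id=7 (NonFiction) at d 0.
Iteration 1: rows with parent_id in {7} -> Video (id 8, d 1), Fantasy (id 9, d 1), Classical (id 10, d 1).
Iteration 2: rows with parent_id in {8,9,10} -> Fiction (id 11, d 2), Physics (id 12, d 2), Movies (id 13, d 2).
Iteration 3: rows with parent_id in {11,12,13} -> History (id 14, d 3), Comedy (id 16, d 3).
Iteration 4: rows with parent_id in {14,16} -> Sports (id 15, d 4).
Iteration 5: no rows with parent_id in {15}; recursion stops.
Total rows emitted: 10.

10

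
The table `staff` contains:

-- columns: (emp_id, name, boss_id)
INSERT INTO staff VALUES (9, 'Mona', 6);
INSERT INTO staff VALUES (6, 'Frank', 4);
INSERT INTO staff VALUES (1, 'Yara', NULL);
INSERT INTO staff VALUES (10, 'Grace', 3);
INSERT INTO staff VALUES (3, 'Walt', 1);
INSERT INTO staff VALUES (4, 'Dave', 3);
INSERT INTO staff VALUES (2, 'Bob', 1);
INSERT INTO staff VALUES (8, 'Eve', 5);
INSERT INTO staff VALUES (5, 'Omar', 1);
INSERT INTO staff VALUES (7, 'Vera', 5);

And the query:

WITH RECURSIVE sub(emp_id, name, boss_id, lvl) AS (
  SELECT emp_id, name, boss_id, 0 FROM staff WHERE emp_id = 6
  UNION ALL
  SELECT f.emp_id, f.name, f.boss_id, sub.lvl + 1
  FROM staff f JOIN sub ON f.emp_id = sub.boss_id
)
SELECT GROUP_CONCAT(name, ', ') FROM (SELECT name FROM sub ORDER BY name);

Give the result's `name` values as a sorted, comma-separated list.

Base: emp_id=6 (Frank), boss_id=4, lvl 0.
Iteration 1: join on emp_id=4 -> Dave (id 4, boss_id=3, lvl 1).
Iteration 2: join on emp_id=3 -> Walt (id 3, boss_id=1, lvl 2).
Iteration 3: join on emp_id=1 -> Yara (id 1, boss_id=NULL, lvl 3).
Iteration 4: boss_id is NULL; no match; recursion stops.

Dave, Frank, Walt, Yara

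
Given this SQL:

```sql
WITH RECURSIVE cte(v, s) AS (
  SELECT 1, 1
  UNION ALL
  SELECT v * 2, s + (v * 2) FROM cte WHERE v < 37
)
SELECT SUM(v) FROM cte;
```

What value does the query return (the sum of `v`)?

127

Base: v=1, s=1.
Iteration 1: 1 < 37 holds -> v = 1 * 2 = 2, s = 1 + 2 = 3.
Iteration 2: 2 < 37 holds -> v = 2 * 2 = 4, s = 3 + 4 = 7.
Iteration 3: 4 < 37 holds -> v = 4 * 2 = 8, s = 7 + 8 = 15.
Iteration 4: 8 < 37 holds -> v = 8 * 2 = 16, s = 15 + 16 = 31.
Iteration 5: 16 < 37 holds -> v = 16 * 2 = 32, s = 31 + 32 = 63.
Iteration 6: 32 < 37 holds -> v = 32 * 2 = 64, s = 63 + 64 = 127.
Iteration 7: 64 < 37 fails; recursion stops.
SUM(v) = 1 + 2 + 4 + 8 + 16 + 32 + 64 = 127.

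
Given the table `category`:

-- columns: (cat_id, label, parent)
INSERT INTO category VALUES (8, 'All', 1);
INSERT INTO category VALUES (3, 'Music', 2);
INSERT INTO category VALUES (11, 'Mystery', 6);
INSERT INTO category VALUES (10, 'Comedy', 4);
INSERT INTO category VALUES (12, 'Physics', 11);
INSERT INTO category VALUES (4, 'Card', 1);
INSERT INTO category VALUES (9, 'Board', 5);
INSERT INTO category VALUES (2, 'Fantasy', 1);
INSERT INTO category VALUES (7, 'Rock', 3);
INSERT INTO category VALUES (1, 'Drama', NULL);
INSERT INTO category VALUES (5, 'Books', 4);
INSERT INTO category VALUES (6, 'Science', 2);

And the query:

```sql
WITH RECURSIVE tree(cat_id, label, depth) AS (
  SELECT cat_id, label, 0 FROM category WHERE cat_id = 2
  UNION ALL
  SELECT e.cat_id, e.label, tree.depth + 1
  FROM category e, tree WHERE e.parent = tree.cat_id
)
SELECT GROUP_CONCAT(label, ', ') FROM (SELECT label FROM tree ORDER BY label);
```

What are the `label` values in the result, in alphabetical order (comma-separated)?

Fantasy, Music, Mystery, Physics, Rock, Science

Base: cat_id=2 (Fantasy) at depth 0.
Iteration 1: rows with parent in {2} -> Music (id 3, depth 1), Science (id 6, depth 1).
Iteration 2: rows with parent in {3,6} -> Rock (id 7, depth 2), Mystery (id 11, depth 2).
Iteration 3: rows with parent in {7,11} -> Physics (id 12, depth 3).
Iteration 4: no rows with parent in {12}; recursion stops.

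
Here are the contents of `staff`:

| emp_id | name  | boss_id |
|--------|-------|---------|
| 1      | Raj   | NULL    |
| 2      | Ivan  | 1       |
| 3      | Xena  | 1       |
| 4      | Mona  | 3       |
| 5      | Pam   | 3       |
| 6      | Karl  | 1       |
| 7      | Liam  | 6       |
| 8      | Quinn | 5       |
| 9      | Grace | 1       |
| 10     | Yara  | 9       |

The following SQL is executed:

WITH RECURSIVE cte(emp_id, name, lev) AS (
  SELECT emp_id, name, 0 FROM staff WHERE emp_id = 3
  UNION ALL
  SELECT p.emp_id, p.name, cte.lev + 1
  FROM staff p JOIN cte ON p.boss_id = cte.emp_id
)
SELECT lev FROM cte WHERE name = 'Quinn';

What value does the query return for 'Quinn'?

2

Base: emp_id=3 (Xena) at lev 0.
Iteration 1: rows with boss_id in {3} -> Mona (id 4, lev 1), Pam (id 5, lev 1).
Iteration 2: rows with boss_id in {4,5} -> Quinn (id 8, lev 2).
Iteration 3: no rows with boss_id in {8}; recursion stops.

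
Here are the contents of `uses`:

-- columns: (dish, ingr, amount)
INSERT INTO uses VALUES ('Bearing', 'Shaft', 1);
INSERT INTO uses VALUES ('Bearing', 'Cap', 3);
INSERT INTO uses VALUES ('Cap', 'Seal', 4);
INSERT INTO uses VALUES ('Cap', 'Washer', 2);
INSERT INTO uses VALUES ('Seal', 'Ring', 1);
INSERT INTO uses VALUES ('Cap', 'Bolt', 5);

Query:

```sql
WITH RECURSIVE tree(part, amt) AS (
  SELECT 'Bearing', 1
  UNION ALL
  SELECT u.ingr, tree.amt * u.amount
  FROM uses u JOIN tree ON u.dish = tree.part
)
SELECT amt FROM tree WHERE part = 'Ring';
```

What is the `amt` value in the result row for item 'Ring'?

12

Base: (Bearing, amt=1).
Iteration 1: components of {Bearing} -> Cap = 1*3 = 3, Shaft = 1*1 = 1.
Iteration 2: components of {Cap,Shaft} -> Bolt = 3*5 = 15, Seal = 3*4 = 12, Washer = 3*2 = 6.
Iteration 3: components of {Bolt,Seal,Washer} -> Ring = 12*1 = 12.
Iteration 4: no further components; recursion stops.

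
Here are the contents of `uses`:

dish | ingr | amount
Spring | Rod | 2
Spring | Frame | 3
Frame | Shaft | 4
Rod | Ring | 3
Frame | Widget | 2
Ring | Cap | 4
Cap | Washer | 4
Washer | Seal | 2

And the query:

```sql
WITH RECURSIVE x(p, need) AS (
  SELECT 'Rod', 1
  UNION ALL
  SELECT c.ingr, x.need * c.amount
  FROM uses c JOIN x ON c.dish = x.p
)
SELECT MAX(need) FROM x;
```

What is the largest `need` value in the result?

96

Base: (Rod, need=1).
Iteration 1: components of {Rod} -> Ring = 1*3 = 3.
Iteration 2: components of {Ring} -> Cap = 3*4 = 12.
Iteration 3: components of {Cap} -> Washer = 12*4 = 48.
Iteration 4: components of {Washer} -> Seal = 48*2 = 96.
Iteration 5: no further components; recursion stops.
need values: 1, 3, 12, 48, 96; the maximum is 96.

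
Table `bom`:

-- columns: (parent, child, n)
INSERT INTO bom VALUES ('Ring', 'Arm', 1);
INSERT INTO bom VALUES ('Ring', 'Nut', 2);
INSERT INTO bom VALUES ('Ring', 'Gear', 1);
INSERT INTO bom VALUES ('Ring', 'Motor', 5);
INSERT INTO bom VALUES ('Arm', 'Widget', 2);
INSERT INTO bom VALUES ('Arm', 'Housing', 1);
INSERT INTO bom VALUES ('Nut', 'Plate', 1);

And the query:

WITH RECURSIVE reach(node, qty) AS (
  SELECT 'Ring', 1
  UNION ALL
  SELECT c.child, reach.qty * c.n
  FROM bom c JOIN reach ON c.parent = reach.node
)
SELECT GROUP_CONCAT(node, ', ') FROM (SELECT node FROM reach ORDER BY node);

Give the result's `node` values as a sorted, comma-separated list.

Arm, Gear, Housing, Motor, Nut, Plate, Ring, Widget

Base: (Ring, qty=1).
Iteration 1: components of {Ring} -> Arm = 1*1 = 1, Gear = 1*1 = 1, Motor = 1*5 = 5, Nut = 1*2 = 2.
Iteration 2: components of {Arm,Gear,Motor,Nut} -> Housing = 1*1 = 1, Plate = 2*1 = 2, Widget = 1*2 = 2.
Iteration 3: no further components; recursion stops.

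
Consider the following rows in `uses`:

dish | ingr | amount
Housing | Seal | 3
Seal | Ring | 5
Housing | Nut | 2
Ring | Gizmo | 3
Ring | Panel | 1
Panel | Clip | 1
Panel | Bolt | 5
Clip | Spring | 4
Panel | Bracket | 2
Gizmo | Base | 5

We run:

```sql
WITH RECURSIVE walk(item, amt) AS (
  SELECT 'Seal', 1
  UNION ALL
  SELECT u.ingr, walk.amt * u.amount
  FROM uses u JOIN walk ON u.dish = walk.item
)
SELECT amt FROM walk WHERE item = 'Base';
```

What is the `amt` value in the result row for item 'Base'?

75

Base: (Seal, amt=1).
Iteration 1: components of {Seal} -> Ring = 1*5 = 5.
Iteration 2: components of {Ring} -> Gizmo = 5*3 = 15, Panel = 5*1 = 5.
Iteration 3: components of {Gizmo,Panel} -> Base = 15*5 = 75, Bolt = 5*5 = 25, Bracket = 5*2 = 10, Clip = 5*1 = 5.
Iteration 4: components of {Base,Bolt,Bracket,Clip} -> Spring = 5*4 = 20.
Iteration 5: no further components; recursion stops.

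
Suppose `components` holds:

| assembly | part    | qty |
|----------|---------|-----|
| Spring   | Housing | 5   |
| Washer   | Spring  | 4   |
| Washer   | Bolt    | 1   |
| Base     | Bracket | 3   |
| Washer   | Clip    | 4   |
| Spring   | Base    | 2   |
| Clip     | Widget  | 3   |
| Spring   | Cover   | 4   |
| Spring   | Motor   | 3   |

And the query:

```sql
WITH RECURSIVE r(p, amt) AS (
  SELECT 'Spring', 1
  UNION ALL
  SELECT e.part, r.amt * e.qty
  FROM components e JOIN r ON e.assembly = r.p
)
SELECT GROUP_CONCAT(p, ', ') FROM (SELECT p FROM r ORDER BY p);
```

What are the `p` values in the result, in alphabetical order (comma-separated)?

Base, Bracket, Cover, Housing, Motor, Spring

Base: (Spring, amt=1).
Iteration 1: components of {Spring} -> Base = 1*2 = 2, Cover = 1*4 = 4, Housing = 1*5 = 5, Motor = 1*3 = 3.
Iteration 2: components of {Base,Cover,Housing,Motor} -> Bracket = 2*3 = 6.
Iteration 3: no further components; recursion stops.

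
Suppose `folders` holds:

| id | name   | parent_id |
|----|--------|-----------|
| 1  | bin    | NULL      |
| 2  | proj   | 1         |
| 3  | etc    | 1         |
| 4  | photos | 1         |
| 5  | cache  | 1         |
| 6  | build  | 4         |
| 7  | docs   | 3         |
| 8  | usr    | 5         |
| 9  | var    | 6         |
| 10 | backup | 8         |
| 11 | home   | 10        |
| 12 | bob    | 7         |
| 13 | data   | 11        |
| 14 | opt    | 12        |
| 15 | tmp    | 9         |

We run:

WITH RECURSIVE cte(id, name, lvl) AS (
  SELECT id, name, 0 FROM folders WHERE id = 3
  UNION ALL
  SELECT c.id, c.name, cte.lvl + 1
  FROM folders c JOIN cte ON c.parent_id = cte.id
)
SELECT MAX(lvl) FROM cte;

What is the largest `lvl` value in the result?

3

Base: id=3 (etc) at lvl 0.
Iteration 1: rows with parent_id in {3} -> docs (id 7, lvl 1).
Iteration 2: rows with parent_id in {7} -> bob (id 12, lvl 2).
Iteration 3: rows with parent_id in {12} -> opt (id 14, lvl 3).
Iteration 4: no rows with parent_id in {14}; recursion stops.
lvl values: 0, 1, 2, 3; the maximum is 3.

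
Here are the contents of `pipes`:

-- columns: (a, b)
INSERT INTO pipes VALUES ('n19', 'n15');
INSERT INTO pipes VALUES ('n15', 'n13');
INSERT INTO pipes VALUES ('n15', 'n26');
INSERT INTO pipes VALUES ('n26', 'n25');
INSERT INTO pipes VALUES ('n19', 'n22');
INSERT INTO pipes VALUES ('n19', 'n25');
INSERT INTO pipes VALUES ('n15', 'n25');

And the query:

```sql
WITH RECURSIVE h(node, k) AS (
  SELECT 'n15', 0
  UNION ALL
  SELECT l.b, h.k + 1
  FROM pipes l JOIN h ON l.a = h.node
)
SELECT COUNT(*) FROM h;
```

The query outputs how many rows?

5

Base: (n15, k=0).
Iteration 1: edges from {n15} -> (n13, k=1), (n25, k=1), (n26, k=1).
Iteration 2: edges from {n13,n25,n26} -> (n25, k=2).
Iteration 3: no outgoing edges from {n25}; recursion stops.
Total rows emitted: 5.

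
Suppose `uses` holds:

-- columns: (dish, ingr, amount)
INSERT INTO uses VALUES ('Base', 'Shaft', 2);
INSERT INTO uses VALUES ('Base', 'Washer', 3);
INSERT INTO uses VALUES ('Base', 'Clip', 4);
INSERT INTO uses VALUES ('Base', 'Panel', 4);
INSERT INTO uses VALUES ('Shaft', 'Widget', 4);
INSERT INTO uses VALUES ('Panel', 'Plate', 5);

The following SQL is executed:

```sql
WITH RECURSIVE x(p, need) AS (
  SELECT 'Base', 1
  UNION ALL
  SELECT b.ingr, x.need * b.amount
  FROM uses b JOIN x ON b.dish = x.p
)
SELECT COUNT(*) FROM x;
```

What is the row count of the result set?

7

Base: (Base, need=1).
Iteration 1: components of {Base} -> Clip = 1*4 = 4, Panel = 1*4 = 4, Shaft = 1*2 = 2, Washer = 1*3 = 3.
Iteration 2: components of {Clip,Panel,Shaft,Washer} -> Plate = 4*5 = 20, Widget = 2*4 = 8.
Iteration 3: no further components; recursion stops.
Total rows emitted: 7.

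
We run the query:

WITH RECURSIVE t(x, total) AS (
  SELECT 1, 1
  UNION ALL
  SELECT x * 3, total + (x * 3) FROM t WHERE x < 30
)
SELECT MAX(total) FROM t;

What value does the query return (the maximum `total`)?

Base: x=1, total=1.
Iteration 1: 1 < 30 holds -> x = 1 * 3 = 3, total = 1 + 3 = 4.
Iteration 2: 3 < 30 holds -> x = 3 * 3 = 9, total = 4 + 9 = 13.
Iteration 3: 9 < 30 holds -> x = 9 * 3 = 27, total = 13 + 27 = 40.
Iteration 4: 27 < 30 holds -> x = 27 * 3 = 81, total = 40 + 81 = 121.
Iteration 5: 81 < 30 fails; recursion stops.
total values: 1, 4, 13, 40, 121; the maximum is 121.

121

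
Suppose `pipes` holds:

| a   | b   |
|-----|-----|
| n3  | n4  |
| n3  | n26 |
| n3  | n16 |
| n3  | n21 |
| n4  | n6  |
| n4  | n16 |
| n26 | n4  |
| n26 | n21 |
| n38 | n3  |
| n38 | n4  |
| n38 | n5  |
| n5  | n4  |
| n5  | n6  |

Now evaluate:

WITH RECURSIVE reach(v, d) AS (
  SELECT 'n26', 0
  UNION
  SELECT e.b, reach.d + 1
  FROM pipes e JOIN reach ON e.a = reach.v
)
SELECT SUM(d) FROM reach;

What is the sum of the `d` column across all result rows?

Base: (n26, d=0).
Iteration 1: edges from {n26} -> (n21, d=1), (n4, d=1).
Iteration 2: edges from {n21,n4} -> (n16, d=2), (n6, d=2).
Iteration 3: no outgoing edges from {n16,n6}; recursion stops.
SUM(d) = 0 + 1 + 1 + 2 + 2 = 6.

6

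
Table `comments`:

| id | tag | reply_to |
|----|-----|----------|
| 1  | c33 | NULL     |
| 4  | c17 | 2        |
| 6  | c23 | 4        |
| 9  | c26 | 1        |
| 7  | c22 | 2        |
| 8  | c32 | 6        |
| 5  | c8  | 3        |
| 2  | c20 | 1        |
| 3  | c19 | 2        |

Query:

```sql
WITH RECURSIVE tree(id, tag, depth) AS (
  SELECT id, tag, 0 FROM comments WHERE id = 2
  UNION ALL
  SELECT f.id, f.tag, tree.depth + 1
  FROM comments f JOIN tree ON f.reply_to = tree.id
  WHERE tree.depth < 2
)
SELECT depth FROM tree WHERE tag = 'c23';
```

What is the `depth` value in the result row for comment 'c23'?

2

Base: id=2 (c20) at depth 0.
Iteration 1: rows with reply_to in {2} -> c19 (id 3, depth 1), c17 (id 4, depth 1), c22 (id 7, depth 1).
Iteration 2: rows with reply_to in {3,4,7} -> c8 (id 5, depth 2), c23 (id 6, depth 2).
Iteration 3: depth < 2 fails for all current rows; recursion stops.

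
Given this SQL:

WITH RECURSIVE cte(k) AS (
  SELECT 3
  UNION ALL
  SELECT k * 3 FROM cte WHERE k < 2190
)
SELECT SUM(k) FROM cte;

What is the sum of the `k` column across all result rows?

9840

Base: k=3.
Iteration 1: 3 < 2190 holds -> k = 3 * 3 = 9.
Iteration 2: 9 < 2190 holds -> k = 9 * 3 = 27.
Iteration 3: 27 < 2190 holds -> k = 27 * 3 = 81.
Iteration 4: 81 < 2190 holds -> k = 81 * 3 = 243.
Iteration 5: 243 < 2190 holds -> k = 243 * 3 = 729.
Iteration 6: 729 < 2190 holds -> k = 729 * 3 = 2187.
Iteration 7: 2187 < 2190 holds -> k = 2187 * 3 = 6561.
Iteration 8: 6561 < 2190 fails; recursion stops.
SUM(k) = 3 + 9 + 27 + 81 + 243 + 729 + 2187 + 6561 = 9840.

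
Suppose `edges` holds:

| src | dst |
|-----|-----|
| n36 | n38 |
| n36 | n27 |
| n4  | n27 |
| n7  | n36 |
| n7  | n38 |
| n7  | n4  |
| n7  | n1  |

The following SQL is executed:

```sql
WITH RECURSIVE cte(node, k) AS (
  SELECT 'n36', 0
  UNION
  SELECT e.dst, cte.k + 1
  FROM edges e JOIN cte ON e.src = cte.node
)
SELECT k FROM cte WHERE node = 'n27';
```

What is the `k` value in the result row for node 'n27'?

1

Base: (n36, k=0).
Iteration 1: edges from {n36} -> (n27, k=1), (n38, k=1).
Iteration 2: no outgoing edges from {n27,n38}; recursion stops.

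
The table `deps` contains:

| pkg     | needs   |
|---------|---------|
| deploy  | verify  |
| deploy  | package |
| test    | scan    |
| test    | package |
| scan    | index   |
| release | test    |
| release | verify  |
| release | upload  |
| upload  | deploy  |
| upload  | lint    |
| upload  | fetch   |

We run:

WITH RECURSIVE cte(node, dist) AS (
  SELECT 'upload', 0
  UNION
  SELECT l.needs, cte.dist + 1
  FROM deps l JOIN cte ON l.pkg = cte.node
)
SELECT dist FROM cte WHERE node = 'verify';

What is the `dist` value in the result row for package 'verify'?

Base: (upload, dist=0).
Iteration 1: edges from {upload} -> (deploy, dist=1), (fetch, dist=1), (lint, dist=1).
Iteration 2: edges from {deploy,fetch,lint} -> (package, dist=2), (verify, dist=2).
Iteration 3: no outgoing edges from {package,verify}; recursion stops.

2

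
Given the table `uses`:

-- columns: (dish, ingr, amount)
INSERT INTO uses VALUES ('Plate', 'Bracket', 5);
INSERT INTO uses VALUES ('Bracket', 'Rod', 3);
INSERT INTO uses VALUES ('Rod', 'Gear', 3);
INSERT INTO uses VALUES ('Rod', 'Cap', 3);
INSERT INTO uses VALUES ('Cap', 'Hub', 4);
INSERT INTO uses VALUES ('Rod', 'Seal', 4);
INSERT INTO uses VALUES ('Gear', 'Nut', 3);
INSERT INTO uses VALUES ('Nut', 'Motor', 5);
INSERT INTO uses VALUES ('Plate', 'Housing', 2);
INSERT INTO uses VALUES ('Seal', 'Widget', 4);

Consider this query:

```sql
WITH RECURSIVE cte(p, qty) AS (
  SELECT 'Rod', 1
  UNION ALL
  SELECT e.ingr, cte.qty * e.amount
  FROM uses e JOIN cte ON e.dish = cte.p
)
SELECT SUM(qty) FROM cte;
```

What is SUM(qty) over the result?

Base: (Rod, qty=1).
Iteration 1: components of {Rod} -> Cap = 1*3 = 3, Gear = 1*3 = 3, Seal = 1*4 = 4.
Iteration 2: components of {Cap,Gear,Seal} -> Hub = 3*4 = 12, Nut = 3*3 = 9, Widget = 4*4 = 16.
Iteration 3: components of {Hub,Nut,Widget} -> Motor = 9*5 = 45.
Iteration 4: no further components; recursion stops.
SUM(qty) = 1 + 3 + 3 + 4 + 9 + 12 + 16 + 45 = 93.

93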